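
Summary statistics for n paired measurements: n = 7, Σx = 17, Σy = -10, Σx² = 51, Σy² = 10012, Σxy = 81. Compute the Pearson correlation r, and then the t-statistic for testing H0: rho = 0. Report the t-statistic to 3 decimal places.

0.803

Numerator: nΣxy − (Σx)(Σy) = 7·81 − (17)(-10) = 737
Denominator: √[(nΣx²−(Σx)²)(nΣy²−(Σy)²)]
  nΣx²−(Σx)² = 7·51 − 289 = 68;  nΣy²−(Σy)² = 7·10012 − 100 = 69984
  √(68·69984) = √4758912 = 2181.4931
r = 737 / 2181.4931 = 0.3378
t = r·√(n−2)/√(1−r²) = 0.3378·√5 / √(1−0.114109) = 0.755344 / 0.941218 = 0.803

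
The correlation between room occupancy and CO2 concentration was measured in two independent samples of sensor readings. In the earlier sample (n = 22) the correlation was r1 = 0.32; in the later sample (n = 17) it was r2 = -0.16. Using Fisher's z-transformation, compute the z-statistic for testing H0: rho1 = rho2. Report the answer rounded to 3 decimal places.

1.400

Fisher z-transforms: z1 = atanh(0.32) = 0.331647, z2 = atanh(-0.16) = -0.161387; difference d = 0.493034
Var(d) = 1/19 + 1/14 = 0.0526316 + 0.0714286 = 0.1240602
z = d/√Var(d) = 0.493034 / √0.1240602 = 0.493034 / 0.352222 = 1.400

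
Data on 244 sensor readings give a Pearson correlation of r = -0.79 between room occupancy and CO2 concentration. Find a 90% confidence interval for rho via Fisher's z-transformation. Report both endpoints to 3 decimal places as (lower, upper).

(-0.827, -0.747)

Fisher z: z_r = atanh(r) = ½·ln((1+(-0.79))/(1−(-0.79))) = -1.071432
SE(z) = 1/√(n−3) = 1/√241 = 0.064416
90% ⇒ z* = 1.645; margin = 1.645·0.064416 = 0.105964
CI on z-scale: (-1.177396, -0.965468)
Back-transform: tanh(-1.177396) = -0.826629, tanh(-0.965468) = -0.746706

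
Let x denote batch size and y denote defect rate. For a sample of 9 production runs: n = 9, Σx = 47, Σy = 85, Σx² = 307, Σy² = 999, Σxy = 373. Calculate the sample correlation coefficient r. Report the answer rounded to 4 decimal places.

S_xy = nΣxy − ΣxΣy = 9·373 − 47·85 = 3357 − 3995 = -638
S_xx = nΣx² − (Σx)² = 9·307 − 47² = 2763 − 2209 = 554
S_yy = nΣy² − (Σy)² = 9·999 − 85² = 8991 − 7225 = 1766
r = S_xy / √(S_xx·S_yy) = -638 / √(554·1766) = -638 / √978364 = -638 / 989.1228 = -0.6450

-0.6450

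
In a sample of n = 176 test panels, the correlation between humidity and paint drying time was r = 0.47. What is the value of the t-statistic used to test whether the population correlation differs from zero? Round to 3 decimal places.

7.024

1 − r² = 1 − 0.2209 = 0.7791;  √(1−r²) = 0.882666
√(n−2) = √174 = 13.190906
t = r·√(n−2)/√(1−r²) = 0.47 · 13.190906 / 0.882666 = 7.024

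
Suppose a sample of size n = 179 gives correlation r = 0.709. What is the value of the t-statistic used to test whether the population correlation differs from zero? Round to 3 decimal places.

1 − r² = 1 − 0.502681 = 0.497319;  √(1−r²) = 0.705208
√(n−2) = √177 = 13.304135
t = r·√(n−2)/√(1−r²) = 0.709 · 13.304135 / 0.705208 = 13.376

13.376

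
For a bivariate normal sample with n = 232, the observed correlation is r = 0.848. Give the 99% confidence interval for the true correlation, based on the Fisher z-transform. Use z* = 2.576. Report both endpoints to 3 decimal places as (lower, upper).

Fisher z: z_r = atanh(r) = ½·ln((1+0.848)/(1−0.848)) = 1.248989
SE(z) = 1/√(n−3) = 1/√229 = 0.066082
99% ⇒ z* = 2.576; margin = 2.576·0.066082 = 0.170227
CI on z-scale: (1.078762, 1.419216)
Back-transform: tanh(1.078762) = 0.792740, tanh(1.419216) = 0.889435

(0.793, 0.889)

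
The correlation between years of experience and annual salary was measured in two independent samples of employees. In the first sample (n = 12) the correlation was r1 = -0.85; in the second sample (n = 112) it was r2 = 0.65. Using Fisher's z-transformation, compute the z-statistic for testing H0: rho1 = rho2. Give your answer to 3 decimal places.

-5.857

Fisher z-transforms: z1 = atanh(-0.85) = -1.256153, z2 = atanh(0.65) = 0.775299; difference d = -2.031452
Var(d) = 1/9 + 1/109 = 0.1111111 + 0.0091743 = 0.1202854
z = d/√Var(d) = -2.031452 / √0.1202854 = -2.031452 / 0.346822 = -5.857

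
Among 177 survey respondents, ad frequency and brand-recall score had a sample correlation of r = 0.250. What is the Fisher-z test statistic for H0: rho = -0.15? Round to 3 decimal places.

5.363

Fisher z: atanh(0.250) = 0.255413, atanh(-0.15) = -0.151140
z = (z_r − z_0)·√(n−3) = (0.255413 − (-0.151140))·√174 = 0.406553 · 13.190906 = 5.363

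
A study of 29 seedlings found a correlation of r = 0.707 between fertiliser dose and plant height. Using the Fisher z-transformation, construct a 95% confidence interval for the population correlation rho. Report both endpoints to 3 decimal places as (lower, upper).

(0.460, 0.853)

z_r = atanh(0.707) = 0.881160;  SE = 1/√(n−3) = 1/√26 = 0.196116
z-limits: 0.881160 ± 1.960·0.196116 = 0.881160 ± 0.384387 = [0.496773, 1.265547]
ρ-limits: (tanh 0.496773, tanh 1.265547) = (0.460, 0.853)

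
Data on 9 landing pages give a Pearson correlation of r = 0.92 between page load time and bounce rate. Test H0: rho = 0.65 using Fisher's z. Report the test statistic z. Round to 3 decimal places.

1.993

z_r = atanh(0.92) = 1.589027,  z_0 = atanh(0.65) = 0.775299
SE = 1/√(n−3) = 1/√6 = 0.408248
z = (z_r − z_0)/SE = (1.589027 − 0.775299) / 0.408248 = 0.813728 / 0.408248 = 1.993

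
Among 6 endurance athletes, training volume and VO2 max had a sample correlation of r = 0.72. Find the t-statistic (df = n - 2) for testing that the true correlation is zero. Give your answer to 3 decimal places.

2.075

1 − r² = 1 − 0.5184 = 0.4816;  √(1−r²) = 0.693974
√(n−2) = √4 = 2.000000
t = r·√(n−2)/√(1−r²) = 0.72 · 2.000000 / 0.693974 = 2.075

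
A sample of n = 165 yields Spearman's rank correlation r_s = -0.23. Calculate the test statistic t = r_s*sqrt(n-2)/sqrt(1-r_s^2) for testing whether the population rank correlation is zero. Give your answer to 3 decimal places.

-3.017

t = r_s·√(n−2) / √(1−r_s²) with r_s = -0.23, n = 165
  = -0.23·√163 / √(1 − 0.0529)
  = -0.23·12.767145 / 0.973191
  = -2.936443 / 0.973191 = -3.017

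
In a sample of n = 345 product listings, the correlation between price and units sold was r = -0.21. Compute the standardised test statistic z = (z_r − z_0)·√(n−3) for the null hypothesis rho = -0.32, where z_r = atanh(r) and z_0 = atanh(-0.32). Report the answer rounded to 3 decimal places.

2.191

Fisher z: atanh(-0.21) = -0.213171, atanh(-0.32) = -0.331647
z = (z_r − z_0)·√(n−3) = (-0.213171 − (-0.331647))·√342 = 0.118476 · 18.493242 = 2.191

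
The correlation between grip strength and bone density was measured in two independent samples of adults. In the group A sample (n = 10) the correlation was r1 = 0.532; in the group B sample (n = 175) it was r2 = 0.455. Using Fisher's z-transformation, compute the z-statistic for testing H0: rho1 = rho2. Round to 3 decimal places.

Fisher z-transforms: z1 = atanh(0.532) = 0.592931, z2 = atanh(0.455) = 0.490988; difference d = 0.101943
Var(d) = 1/7 + 1/172 = 0.1428571 + 0.0058140 = 0.1486711
z = d/√Var(d) = 0.101943 / √0.1486711 = 0.101943 / 0.385579 = 0.264

0.264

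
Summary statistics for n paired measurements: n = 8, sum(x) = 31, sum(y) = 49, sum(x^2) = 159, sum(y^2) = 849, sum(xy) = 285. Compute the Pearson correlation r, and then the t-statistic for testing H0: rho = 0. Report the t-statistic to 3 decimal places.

Numerator: nΣxy − (Σx)(Σy) = 8·285 − (31)(49) = 761
Denominator: √[(nΣx²−(Σx)²)(nΣy²−(Σy)²)]
  nΣx²−(Σx)² = 8·159 − 961 = 311;  nΣy²−(Σy)² = 8·849 − 2401 = 4391
  √(311·4391) = √1365601 = 1168.5893
r = 761 / 1168.5893 = 0.6512
t = r·√(n−2)/√(1−r²) = 0.6512·√6 / √(1−0.424061) = 1.595108 / 0.758906 = 2.102

2.102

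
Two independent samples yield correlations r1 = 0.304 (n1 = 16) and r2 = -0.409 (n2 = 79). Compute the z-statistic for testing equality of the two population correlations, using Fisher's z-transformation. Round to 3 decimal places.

z1 = atanh(0.304) = 0.313921,  z2 = atanh(-0.409) = -0.434410
SE = √(1/(n1−3) + 1/(n2−3)) = √(1/13 + 1/76) = √(0.0769231 + 0.0131579) = √0.0900810 = 0.300135
z = (z1 − z2)/SE = (0.313921 − (-0.434410)) / 0.300135 = 0.748331 / 0.300135 = 2.493

2.493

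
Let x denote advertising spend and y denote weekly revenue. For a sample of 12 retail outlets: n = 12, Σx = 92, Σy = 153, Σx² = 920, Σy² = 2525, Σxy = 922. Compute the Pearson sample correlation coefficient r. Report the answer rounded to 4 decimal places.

-0.7149

Numerator: nΣxy − (Σx)(Σy) = 12·922 − (92)(153) = -3012
Denominator: √[(nΣx²−(Σx)²)(nΣy²−(Σy)²)]
  nΣx²−(Σx)² = 12·920 − 8464 = 2576;  nΣy²−(Σy)² = 12·2525 − 23409 = 6891
  √(2576·6891) = √17751216 = 4213.2192
r = -3012 / 4213.2192 = -0.7149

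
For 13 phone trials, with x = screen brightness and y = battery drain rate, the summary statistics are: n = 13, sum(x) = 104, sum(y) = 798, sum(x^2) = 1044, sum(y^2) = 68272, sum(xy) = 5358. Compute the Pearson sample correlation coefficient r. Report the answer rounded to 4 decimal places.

-0.5074

Numerator: nΣxy − (Σx)(Σy) = 13·5358 − (104)(798) = -13338
Denominator: √[(nΣx²−(Σx)²)(nΣy²−(Σy)²)]
  nΣx²−(Σx)² = 13·1044 − 10816 = 2756;  nΣy²−(Σy)² = 13·68272 − 636804 = 250732
  √(2756·250732) = √691017392 = 26287.2097
r = -13338 / 26287.2097 = -0.5074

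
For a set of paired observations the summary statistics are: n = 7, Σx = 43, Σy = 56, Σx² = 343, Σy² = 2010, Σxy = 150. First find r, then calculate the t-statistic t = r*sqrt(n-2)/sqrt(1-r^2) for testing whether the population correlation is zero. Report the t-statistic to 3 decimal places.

-1.483

S_xy = nΣxy − ΣxΣy = 7·150 − 43·56 = 1050 − 2408 = -1358
S_xx = nΣx² − (Σx)² = 7·343 − 43² = 2401 − 1849 = 552
S_yy = nΣy² − (Σy)² = 7·2010 − 56² = 14070 − 3136 = 10934
r = S_xy / √(S_xx·S_yy) = -1358 / √(552·10934) = -1358 / √6035568 = -1358 / 2456.7393 = -0.5528
t = r·√(n−2)/√(1−r²) = -0.5528·√5 / √(1−0.305588) = -1.236098 / 0.833314 = -1.483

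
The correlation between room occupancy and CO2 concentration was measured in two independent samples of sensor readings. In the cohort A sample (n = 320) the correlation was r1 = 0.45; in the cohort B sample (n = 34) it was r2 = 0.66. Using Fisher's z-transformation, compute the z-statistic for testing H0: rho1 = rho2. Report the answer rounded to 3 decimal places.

-1.637

Fisher z-transforms: z1 = atanh(0.45) = 0.484700, z2 = atanh(0.66) = 0.792814; difference d = -0.308114
Var(d) = 1/317 + 1/31 = 0.0031546 + 0.0322581 = 0.0354127
z = d/√Var(d) = -0.308114 / √0.0354127 = -0.308114 / 0.188183 = -1.637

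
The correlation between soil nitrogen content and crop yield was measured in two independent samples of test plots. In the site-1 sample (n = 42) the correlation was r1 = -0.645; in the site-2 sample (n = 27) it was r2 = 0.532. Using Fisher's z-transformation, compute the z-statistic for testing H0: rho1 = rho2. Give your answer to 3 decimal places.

-5.241

z1 = atanh(-0.645) = -0.766689,  z2 = atanh(0.532) = 0.592931
SE = √(1/(n1−3) + 1/(n2−3)) = √(1/39 + 1/24) = √(0.0256410 + 0.0416667) = √0.0673077 = 0.259437
z = (z1 − z2)/SE = (-0.766689 − 0.592931) / 0.259437 = -1.359620 / 0.259437 = -5.241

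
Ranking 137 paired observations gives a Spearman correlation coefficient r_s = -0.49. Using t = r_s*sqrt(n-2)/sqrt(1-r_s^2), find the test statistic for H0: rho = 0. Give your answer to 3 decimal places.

t = r_s·√(n−2) / √(1−r_s²) with r_s = -0.49, n = 137
  = -0.49·√135 / √(1 − 0.2401)
  = -0.49·11.618950 / 0.871722
  = -5.693285 / 0.871722 = -6.531

-6.531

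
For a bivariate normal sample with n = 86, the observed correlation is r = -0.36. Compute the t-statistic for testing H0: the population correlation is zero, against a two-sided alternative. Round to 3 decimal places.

1 − r² = 1 − 0.1296 = 0.8704;  √(1−r²) = 0.932952
√(n−2) = √84 = 9.165151
t = r·√(n−2)/√(1−r²) = -0.36 · 9.165151 / 0.932952 = -3.537

-3.537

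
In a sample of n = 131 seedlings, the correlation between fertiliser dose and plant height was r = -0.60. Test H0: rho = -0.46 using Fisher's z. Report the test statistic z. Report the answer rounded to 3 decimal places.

-2.216

Fisher z: atanh(-0.60) = -0.693147, atanh(-0.46) = -0.497311
z = (z_r − z_0)·√(n−3) = (-0.693147 − (-0.497311))·√128 = -0.195836 · 11.313708 = -2.216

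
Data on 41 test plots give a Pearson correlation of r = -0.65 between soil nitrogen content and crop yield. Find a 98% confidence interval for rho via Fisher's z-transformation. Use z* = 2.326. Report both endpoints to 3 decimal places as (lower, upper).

(-0.819, -0.378)

Fisher z: z_r = atanh(r) = ½·ln((1+(-0.65))/(1−(-0.65))) = -0.775299
SE(z) = 1/√(n−3) = 1/√38 = 0.162221
98% ⇒ z* = 2.326; margin = 2.326·0.162221 = 0.377326
CI on z-scale: (-1.152625, -0.397973)
Back-transform: tanh(-1.152625) = -0.818622, tanh(-0.397973) = -0.378213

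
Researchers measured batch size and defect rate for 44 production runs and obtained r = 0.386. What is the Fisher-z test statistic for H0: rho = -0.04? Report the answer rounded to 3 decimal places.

2.863

Fisher z: atanh(0.386) = 0.407091, atanh(-0.04) = -0.040021
z = (z_r − z_0)·√(n−3) = (0.407091 − (-0.040021))·√41 = 0.447112 · 6.403124 = 2.863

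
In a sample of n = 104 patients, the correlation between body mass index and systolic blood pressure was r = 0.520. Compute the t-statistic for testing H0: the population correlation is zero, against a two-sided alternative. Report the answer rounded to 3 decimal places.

6.148

t = r·√(n−2) / √(1−r²) with r = 0.520, n = 104
  = 0.520·√102 / √(1 − 0.270400)
  = 0.520·10.099505 / 0.854166
  = 5.251743 / 0.854166 = 6.148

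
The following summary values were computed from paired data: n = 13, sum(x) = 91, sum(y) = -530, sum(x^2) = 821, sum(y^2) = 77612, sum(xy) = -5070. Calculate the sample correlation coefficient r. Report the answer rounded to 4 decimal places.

-0.4237

Numerator: nΣxy − (Σx)(Σy) = 13·(-5070) − (91)(-530) = -17680
Denominator: √[(nΣx²−(Σx)²)(nΣy²−(Σy)²)]
  nΣx²−(Σx)² = 13·821 − 8281 = 2392;  nΣy²−(Σy)² = 13·77612 − 280900 = 728056
  √(2392·728056) = √1741509952 = 41731.4025
r = -17680 / 41731.4025 = -0.4237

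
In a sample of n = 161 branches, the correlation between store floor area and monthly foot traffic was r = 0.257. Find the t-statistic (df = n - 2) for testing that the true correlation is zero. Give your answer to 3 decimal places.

1 − r² = 1 − 0.066049 = 0.933951;  √(1−r²) = 0.966411
√(n−2) = √159 = 12.609520
t = r·√(n−2)/√(1−r²) = 0.257 · 12.609520 / 0.966411 = 3.353

3.353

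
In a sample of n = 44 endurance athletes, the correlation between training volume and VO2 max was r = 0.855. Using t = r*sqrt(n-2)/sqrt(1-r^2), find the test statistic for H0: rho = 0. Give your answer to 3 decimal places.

10.684

t = r·√(n−2) / √(1−r²) with r = 0.855, n = 44
  = 0.855·√42 / √(1 − 0.731025)
  = 0.855·6.480741 / 0.518628
  = 5.541034 / 0.518628 = 10.684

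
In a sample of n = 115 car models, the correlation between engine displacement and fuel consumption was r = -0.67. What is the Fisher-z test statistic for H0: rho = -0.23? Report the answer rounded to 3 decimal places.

-6.102

z_r = atanh(-0.67) = -0.810743,  z_0 = atanh(-0.23) = -0.234189
SE = 1/√(n−3) = 1/√112 = 0.094491
z = (z_r − z_0)/SE = (-0.810743 − (-0.234189)) / 0.094491 = -0.576554 / 0.094491 = -6.102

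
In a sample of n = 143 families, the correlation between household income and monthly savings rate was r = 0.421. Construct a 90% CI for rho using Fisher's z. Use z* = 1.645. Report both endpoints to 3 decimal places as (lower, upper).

z_r = atanh(0.421) = 0.448907;  SE = 1/√(n−3) = 1/√140 = 0.084515
z-limits: 0.448907 ± 1.645·0.084515 = 0.448907 ± 0.139027 = [0.309880, 0.587934]
ρ-limits: (tanh 0.309880, tanh 0.587934) = (0.300, 0.528)

(0.300, 0.528)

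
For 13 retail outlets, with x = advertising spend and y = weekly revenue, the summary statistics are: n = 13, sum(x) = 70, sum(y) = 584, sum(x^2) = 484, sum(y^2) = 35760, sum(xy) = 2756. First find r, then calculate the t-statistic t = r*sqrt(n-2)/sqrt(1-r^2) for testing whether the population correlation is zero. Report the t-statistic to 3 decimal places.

-1.383

Numerator: nΣxy − (Σx)(Σy) = 13·2756 − (70)(584) = -5052
Denominator: √[(nΣx²−(Σx)²)(nΣy²−(Σy)²)]
  nΣx²−(Σx)² = 13·484 − 4900 = 1392;  nΣy²−(Σy)² = 13·35760 − 341056 = 123824
  √(1392·123824) = √172363008 = 13128.7093
r = -5052 / 13128.7093 = -0.3848
t = r·√(n−2)/√(1−r²) = -0.3848·√11 / √(1−0.148071) = -1.276237 / 0.923000 = -1.383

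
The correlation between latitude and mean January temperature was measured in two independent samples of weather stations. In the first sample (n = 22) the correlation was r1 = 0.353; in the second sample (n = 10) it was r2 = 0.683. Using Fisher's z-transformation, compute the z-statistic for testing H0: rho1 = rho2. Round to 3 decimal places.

-1.054

Fisher z-transforms: z1 = atanh(0.353) = 0.368867, z2 = atanh(0.683) = 0.834716; difference d = -0.465849
Var(d) = 1/19 + 1/7 = 0.0526316 + 0.1428571 = 0.1954887
z = d/√Var(d) = -0.465849 / √0.1954887 = -0.465849 / 0.442141 = -1.054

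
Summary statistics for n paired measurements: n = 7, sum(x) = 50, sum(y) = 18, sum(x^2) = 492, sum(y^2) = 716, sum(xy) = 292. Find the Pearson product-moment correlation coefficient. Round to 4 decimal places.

S_xy = nΣxy − ΣxΣy = 7·292 − 50·18 = 2044 − 900 = 1144
S_xx = nΣx² − (Σx)² = 7·492 − 50² = 3444 − 2500 = 944
S_yy = nΣy² − (Σy)² = 7·716 − 18² = 5012 − 324 = 4688
r = S_xy / √(S_xx·S_yy) = 1144 / √(944·4688) = 1144 / √4425472 = 1144 / 2103.6806 = 0.5438

0.5438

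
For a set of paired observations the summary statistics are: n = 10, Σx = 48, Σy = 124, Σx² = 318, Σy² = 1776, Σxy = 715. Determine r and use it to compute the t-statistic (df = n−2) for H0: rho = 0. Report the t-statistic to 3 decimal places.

S_xy = nΣxy − ΣxΣy = 10·715 − 48·124 = 7150 − 5952 = 1198
S_xx = nΣx² − (Σx)² = 10·318 − 48² = 3180 − 2304 = 876
S_yy = nΣy² − (Σy)² = 10·1776 − 124² = 17760 − 15376 = 2384
r = S_xy / √(S_xx·S_yy) = 1198 / √(876·2384) = 1198 / √2088384 = 1198 / 1445.1242 = 0.8290
t = r·√(n−2)/√(1−r²) = 0.8290·√8 / √(1−0.687241) = 2.344766 / 0.559249 = 4.193

4.193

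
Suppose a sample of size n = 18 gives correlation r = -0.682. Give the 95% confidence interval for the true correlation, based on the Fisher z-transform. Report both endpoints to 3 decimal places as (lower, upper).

Fisher z: z_r = atanh(r) = ½·ln((1+(-0.682))/(1−(-0.682))) = -0.832844
SE(z) = 1/√(n−3) = 1/√15 = 0.258199
95% ⇒ z* = 1.960; margin = 1.960·0.258199 = 0.506070
CI on z-scale: (-1.338914, -0.326774)
Back-transform: tanh(-1.338914) = -0.871411, tanh(-0.326774) = -0.315619

(-0.871, -0.316)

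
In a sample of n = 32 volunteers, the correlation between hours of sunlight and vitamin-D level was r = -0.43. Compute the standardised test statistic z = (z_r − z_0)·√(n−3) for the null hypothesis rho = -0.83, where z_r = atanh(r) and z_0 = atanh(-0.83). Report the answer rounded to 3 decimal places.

3.922

z_r = atanh(-0.43) = -0.459897,  z_0 = atanh(-0.83) = -1.188136
SE = 1/√(n−3) = 1/√29 = 0.185695
z = (z_r − z_0)/SE = (-0.459897 − (-1.188136)) / 0.185695 = 0.728239 / 0.185695 = 3.922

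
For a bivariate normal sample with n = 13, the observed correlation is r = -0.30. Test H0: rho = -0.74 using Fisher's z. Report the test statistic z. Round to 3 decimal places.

z_r = atanh(-0.30) = -0.309520,  z_0 = atanh(-0.74) = -0.950479
SE = 1/√(n−3) = 1/√10 = 0.316228
z = (z_r − z_0)/SE = (-0.309520 − (-0.950479)) / 0.316228 = 0.640959 / 0.316228 = 2.027

2.027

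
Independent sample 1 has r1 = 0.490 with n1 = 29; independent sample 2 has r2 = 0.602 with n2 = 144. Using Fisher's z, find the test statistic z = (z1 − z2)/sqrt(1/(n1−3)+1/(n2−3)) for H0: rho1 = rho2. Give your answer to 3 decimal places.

Fisher z-transforms: z1 = atanh(0.490) = 0.536060, z2 = atanh(0.602) = 0.696278; difference d = -0.160218
Var(d) = 1/26 + 1/141 = 0.0384615 + 0.0070922 = 0.0455537
z = d/√Var(d) = -0.160218 / √0.0455537 = -0.160218 / 0.213433 = -0.751

-0.751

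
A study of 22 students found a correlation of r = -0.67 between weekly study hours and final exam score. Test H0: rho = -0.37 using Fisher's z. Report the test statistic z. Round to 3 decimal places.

-1.841

Fisher z: atanh(-0.67) = -0.810743, atanh(-0.37) = -0.388423
z = (z_r − z_0)·√(n−3) = (-0.810743 − (-0.388423))·√19 = -0.422320 · 4.358899 = -1.841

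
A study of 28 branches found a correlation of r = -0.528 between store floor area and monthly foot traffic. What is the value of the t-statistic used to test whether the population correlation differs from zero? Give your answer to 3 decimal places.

-3.170

1 − r² = 1 − 0.278784 = 0.721216;  √(1−r²) = 0.849244
√(n−2) = √26 = 5.099020
t = r·√(n−2)/√(1−r²) = -0.528 · 5.099020 / 0.849244 = -3.170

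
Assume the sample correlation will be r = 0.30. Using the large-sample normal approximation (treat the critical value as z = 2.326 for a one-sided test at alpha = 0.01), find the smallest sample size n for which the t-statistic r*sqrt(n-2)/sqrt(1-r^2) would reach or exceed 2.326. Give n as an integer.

Need r·√(n−2)/√(1−r²) ≥ 2.326
√(n−2) ≥ 2.326·√(1−0.0900) / 0.30 = 2.326·0.953939 / 0.30 = 7.3962
n−2 ≥ 54.7038  ⇒  n ≥ 56.7038
Smallest integer n = 57

57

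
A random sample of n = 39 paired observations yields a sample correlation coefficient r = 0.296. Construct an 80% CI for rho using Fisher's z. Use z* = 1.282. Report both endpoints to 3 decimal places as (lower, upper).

z_r = atanh(0.296) = 0.305130;  SE = 1/√(n−3) = 1/√36 = 0.166667
z-limits: 0.305130 ± 1.282·0.166667 = 0.305130 ± 0.213667 = [0.091463, 0.518797]
ρ-limits: (tanh 0.091463, tanh 0.518797) = (0.091, 0.477)

(0.091, 0.477)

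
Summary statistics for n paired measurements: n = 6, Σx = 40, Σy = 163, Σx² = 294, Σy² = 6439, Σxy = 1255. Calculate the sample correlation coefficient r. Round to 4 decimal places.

0.7180

S_xy = nΣxy − ΣxΣy = 6·1255 − 40·163 = 7530 − 6520 = 1010
S_xx = nΣx² − (Σx)² = 6·294 − 40² = 1764 − 1600 = 164
S_yy = nΣy² − (Σy)² = 6·6439 − 163² = 38634 − 26569 = 12065
r = S_xy / √(S_xx·S_yy) = 1010 / √(164·12065) = 1010 / √1978660 = 1010 / 1406.6485 = 0.7180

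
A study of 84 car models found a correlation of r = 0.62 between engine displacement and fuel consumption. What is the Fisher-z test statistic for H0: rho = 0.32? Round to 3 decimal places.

z_r = atanh(0.62) = 0.725005,  z_0 = atanh(0.32) = 0.331647
SE = 1/√(n−3) = 1/√81 = 0.111111
z = (z_r − z_0)/SE = (0.725005 − 0.331647) / 0.111111 = 0.393358 / 0.111111 = 3.540

3.540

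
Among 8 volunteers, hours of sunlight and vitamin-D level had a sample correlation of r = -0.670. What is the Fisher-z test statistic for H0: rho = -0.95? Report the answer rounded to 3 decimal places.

Fisher z: atanh(-0.670) = -0.810743, atanh(-0.95) = -1.831781
z = (z_r − z_0)·√(n−3) = (-0.810743 − (-1.831781))·√5 = 1.021038 · 2.236068 = 2.283

2.283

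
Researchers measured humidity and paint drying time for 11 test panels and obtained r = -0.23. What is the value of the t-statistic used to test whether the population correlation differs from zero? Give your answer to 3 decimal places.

-0.709

1 − r² = 1 − 0.0529 = 0.9471;  √(1−r²) = 0.973191
√(n−2) = √9 = 3.000000
t = r·√(n−2)/√(1−r²) = -0.23 · 3.000000 / 0.973191 = -0.709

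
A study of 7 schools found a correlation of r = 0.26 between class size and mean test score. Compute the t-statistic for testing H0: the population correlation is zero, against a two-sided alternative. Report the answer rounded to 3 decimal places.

0.602

1 − r² = 1 − 0.0676 = 0.9324;  √(1−r²) = 0.965609
√(n−2) = √5 = 2.236068
t = r·√(n−2)/√(1−r²) = 0.26 · 2.236068 / 0.965609 = 0.602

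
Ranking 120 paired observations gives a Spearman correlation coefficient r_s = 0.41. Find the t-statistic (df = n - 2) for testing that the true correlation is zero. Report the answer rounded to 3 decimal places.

4.883

t = r_s·√(n−2) / √(1−r_s²) with r_s = 0.41, n = 120
  = 0.41·√118 / √(1 − 0.1681)
  = 0.41·10.862780 / 0.912086
  = 4.453740 / 0.912086 = 4.883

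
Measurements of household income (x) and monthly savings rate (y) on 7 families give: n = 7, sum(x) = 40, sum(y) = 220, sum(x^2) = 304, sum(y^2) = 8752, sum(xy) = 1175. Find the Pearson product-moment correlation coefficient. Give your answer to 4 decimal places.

S_xy = nΣxy − ΣxΣy = 7·1175 − 40·220 = 8225 − 8800 = -575
S_xx = nΣx² − (Σx)² = 7·304 − 40² = 2128 − 1600 = 528
S_yy = nΣy² − (Σy)² = 7·8752 − 220² = 61264 − 48400 = 12864
r = S_xy / √(S_xx·S_yy) = -575 / √(528·12864) = -575 / √6792192 = -575 / 2606.1834 = -0.2206

-0.2206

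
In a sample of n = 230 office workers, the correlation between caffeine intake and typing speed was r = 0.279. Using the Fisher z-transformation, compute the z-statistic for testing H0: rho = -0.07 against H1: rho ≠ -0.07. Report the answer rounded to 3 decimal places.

5.374

z_r = atanh(0.279) = 0.286597,  z_0 = atanh(-0.07) = -0.070115
SE = 1/√(n−3) = 1/√227 = 0.066372
z = (z_r − z_0)/SE = (0.286597 − (-0.070115)) / 0.066372 = 0.356712 / 0.066372 = 5.374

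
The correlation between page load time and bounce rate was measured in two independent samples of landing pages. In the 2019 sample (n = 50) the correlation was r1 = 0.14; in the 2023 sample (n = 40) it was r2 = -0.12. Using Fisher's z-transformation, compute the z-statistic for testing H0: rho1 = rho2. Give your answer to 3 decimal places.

Fisher z-transforms: z1 = atanh(0.14) = 0.140926, z2 = atanh(-0.12) = -0.120581; difference d = 0.261507
Var(d) = 1/47 + 1/37 = 0.0212766 + 0.0270270 = 0.0483036
z = d/√Var(d) = 0.261507 / √0.0483036 = 0.261507 / 0.219781 = 1.190

1.190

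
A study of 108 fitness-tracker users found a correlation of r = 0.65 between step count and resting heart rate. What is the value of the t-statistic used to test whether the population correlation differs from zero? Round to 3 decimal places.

t = r·√(n−2) / √(1−r²) with r = 0.65, n = 108
  = 0.65·√106 / √(1 − 0.4225)
  = 0.65·10.295630 / 0.759934
  = 6.692159 / 0.759934 = 8.806

8.806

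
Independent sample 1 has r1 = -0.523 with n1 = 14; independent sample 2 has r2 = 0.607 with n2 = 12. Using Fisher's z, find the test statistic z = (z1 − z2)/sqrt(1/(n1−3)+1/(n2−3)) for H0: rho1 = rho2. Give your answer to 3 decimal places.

Fisher z-transforms: z1 = atanh(-0.523) = -0.580460, z2 = atanh(0.607) = 0.704157; difference d = -1.284617
Var(d) = 1/11 + 1/9 = 0.0909091 + 0.1111111 = 0.2020202
z = d/√Var(d) = -1.284617 / √0.2020202 = -1.284617 / 0.449467 = -2.858

-2.858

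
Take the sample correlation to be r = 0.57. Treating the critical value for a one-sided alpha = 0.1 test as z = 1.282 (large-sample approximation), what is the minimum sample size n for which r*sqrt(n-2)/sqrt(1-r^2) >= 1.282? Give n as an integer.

Need r·√(n−2)/√(1−r²) ≥ 1.282
√(n−2) ≥ 1.282·√(1−0.3249) / 0.57 = 1.282·0.821645 / 0.57 = 1.8480
n−2 ≥ 3.4151  ⇒  n ≥ 5.4151
Smallest integer n = 6

6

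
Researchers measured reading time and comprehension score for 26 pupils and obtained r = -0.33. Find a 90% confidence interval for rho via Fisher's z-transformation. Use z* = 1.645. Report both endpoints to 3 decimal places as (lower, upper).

Fisher z: z_r = atanh(r) = ½·ln((1+(-0.33))/(1−(-0.33))) = -0.342828
SE(z) = 1/√(n−3) = 1/√23 = 0.208514
90% ⇒ z* = 1.645; margin = 1.645·0.208514 = 0.343006
CI on z-scale: (-0.685834, 0.000178)
Back-transform: tanh(-0.685834) = -0.595299, tanh(0.000178) = 0.000178

(-0.595, 0.000)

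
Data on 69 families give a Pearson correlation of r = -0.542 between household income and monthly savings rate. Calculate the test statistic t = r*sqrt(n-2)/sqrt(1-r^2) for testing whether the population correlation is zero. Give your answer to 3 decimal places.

-5.279

1 − r² = 1 − 0.293764 = 0.706236;  √(1−r²) = 0.840378
√(n−2) = √67 = 8.185353
t = r·√(n−2)/√(1−r²) = -0.542 · 8.185353 / 0.840378 = -5.279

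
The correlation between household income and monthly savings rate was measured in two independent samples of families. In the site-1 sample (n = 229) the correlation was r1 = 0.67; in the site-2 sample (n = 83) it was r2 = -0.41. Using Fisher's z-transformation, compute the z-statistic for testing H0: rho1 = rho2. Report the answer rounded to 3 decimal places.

9.580

z1 = atanh(0.67) = 0.810743,  z2 = atanh(-0.41) = -0.435611
SE = √(1/(n1−3) + 1/(n2−3)) = √(1/226 + 1/80) = √(0.0044248 + 0.0125000) = √0.0169248 = 0.130095
z = (z1 − z2)/SE = (0.810743 − (-0.435611)) / 0.130095 = 1.246354 / 0.130095 = 9.580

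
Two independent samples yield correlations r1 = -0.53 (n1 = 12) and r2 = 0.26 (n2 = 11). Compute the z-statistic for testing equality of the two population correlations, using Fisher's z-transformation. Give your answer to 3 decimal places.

z1 = atanh(-0.53) = -0.590145,  z2 = atanh(0.26) = 0.266108
SE = √(1/(n1−3) + 1/(n2−3)) = √(1/9 + 1/8) = √(0.1111111 + 0.1250000) = √0.2361111 = 0.485913
z = (z1 − z2)/SE = (-0.590145 − 0.266108) / 0.485913 = -0.856253 / 0.485913 = -1.762

-1.762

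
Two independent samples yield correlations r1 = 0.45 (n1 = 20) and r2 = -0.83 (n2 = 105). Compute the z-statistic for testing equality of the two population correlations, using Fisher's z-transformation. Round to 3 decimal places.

Fisher z-transforms: z1 = atanh(0.45) = 0.484700, z2 = atanh(-0.83) = -1.188136; difference d = 1.672836
Var(d) = 1/17 + 1/102 = 0.0588235 + 0.0098039 = 0.0686274
z = d/√Var(d) = 1.672836 / √0.0686274 = 1.672836 / 0.261968 = 6.386

6.386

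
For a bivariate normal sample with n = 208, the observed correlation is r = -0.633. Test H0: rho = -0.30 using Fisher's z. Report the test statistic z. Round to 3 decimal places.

-6.255

Fisher z: atanh(-0.633) = -0.746406, atanh(-0.30) = -0.309520
z = (z_r − z_0)·√(n−3) = (-0.746406 − (-0.309520))·√205 = -0.436886 · 14.317821 = -6.255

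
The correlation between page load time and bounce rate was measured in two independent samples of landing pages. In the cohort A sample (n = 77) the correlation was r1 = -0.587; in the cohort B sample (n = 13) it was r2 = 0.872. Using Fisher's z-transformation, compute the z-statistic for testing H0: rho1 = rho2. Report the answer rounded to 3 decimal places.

z1 = atanh(-0.587) = -0.673077,  z2 = atanh(0.872) = 1.341366
SE = √(1/(n1−3) + 1/(n2−3)) = √(1/74 + 1/10) = √(0.0135135 + 0.1000000) = √0.1135135 = 0.336918
z = (z1 − z2)/SE = (-0.673077 − 1.341366) / 0.336918 = -2.014443 / 0.336918 = -5.979

-5.979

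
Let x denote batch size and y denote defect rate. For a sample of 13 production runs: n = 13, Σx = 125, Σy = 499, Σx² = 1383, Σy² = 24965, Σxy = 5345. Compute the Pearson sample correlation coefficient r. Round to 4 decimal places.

0.5332

Numerator: nΣxy − (Σx)(Σy) = 13·5345 − (125)(499) = 7110
Denominator: √[(nΣx²−(Σx)²)(nΣy²−(Σy)²)]
  nΣx²−(Σx)² = 13·1383 − 15625 = 2354;  nΣy²−(Σy)² = 13·24965 − 249001 = 75544
  √(2354·75544) = √177830576 = 13335.3131
r = 7110 / 13335.3131 = 0.5332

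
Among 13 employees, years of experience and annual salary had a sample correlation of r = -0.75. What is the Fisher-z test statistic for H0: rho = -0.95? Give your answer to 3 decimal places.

2.716

z_r = atanh(-0.75) = -0.972955,  z_0 = atanh(-0.95) = -1.831781
SE = 1/√(n−3) = 1/√10 = 0.316228
z = (z_r − z_0)/SE = (-0.972955 − (-1.831781)) / 0.316228 = 0.858826 / 0.316228 = 2.716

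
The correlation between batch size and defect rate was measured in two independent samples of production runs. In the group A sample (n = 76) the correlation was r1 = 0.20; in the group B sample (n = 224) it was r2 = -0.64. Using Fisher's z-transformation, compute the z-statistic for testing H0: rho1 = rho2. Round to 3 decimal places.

7.118

z1 = atanh(0.20) = 0.202733,  z2 = atanh(-0.64) = -0.758174
SE = √(1/(n1−3) + 1/(n2−3)) = √(1/73 + 1/221) = √(0.0136986 + 0.0045249) = √0.0182235 = 0.134994
z = (z1 − z2)/SE = (0.202733 − (-0.758174)) / 0.134994 = 0.960907 / 0.134994 = 7.118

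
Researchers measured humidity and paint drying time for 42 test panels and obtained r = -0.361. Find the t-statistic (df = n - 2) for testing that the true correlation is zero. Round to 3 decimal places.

-2.448

t = r·√(n−2) / √(1−r²) with r = -0.361, n = 42
  = -0.361·√40 / √(1 − 0.130321)
  = -0.361·6.324555 / 0.932566
  = -2.283164 / 0.932566 = -2.448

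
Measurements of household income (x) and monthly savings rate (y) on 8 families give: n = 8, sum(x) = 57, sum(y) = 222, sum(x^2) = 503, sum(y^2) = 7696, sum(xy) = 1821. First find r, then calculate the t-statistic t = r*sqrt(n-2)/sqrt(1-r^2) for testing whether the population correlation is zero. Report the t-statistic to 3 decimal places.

Numerator: nΣxy − (Σx)(Σy) = 8·1821 − (57)(222) = 1914
Denominator: √[(nΣx²−(Σx)²)(nΣy²−(Σy)²)]
  nΣx²−(Σx)² = 8·503 − 3249 = 775;  nΣy²−(Σy)² = 8·7696 − 49284 = 12284
  √(775·12284) = √9520100 = 3085.4659
r = 1914 / 3085.4659 = 0.6203
t = r·√(n−2)/√(1−r²) = 0.6203·√6 / √(1−0.384772) = 1.519418 / 0.784365 = 1.937

1.937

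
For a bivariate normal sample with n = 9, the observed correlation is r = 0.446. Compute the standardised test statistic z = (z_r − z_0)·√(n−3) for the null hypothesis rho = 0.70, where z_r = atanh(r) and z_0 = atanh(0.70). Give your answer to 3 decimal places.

Fisher z: atanh(0.446) = 0.479696, atanh(0.70) = 0.867301
z = (z_r − z_0)·√(n−3) = (0.479696 − 0.867301)·√6 = -0.387605 · 2.449490 = -0.949

-0.949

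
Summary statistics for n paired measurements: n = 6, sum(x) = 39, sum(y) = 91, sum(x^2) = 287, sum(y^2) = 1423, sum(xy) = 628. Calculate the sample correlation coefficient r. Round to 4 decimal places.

S_xy = nΣxy − ΣxΣy = 6·628 − 39·91 = 3768 − 3549 = 219
S_xx = nΣx² − (Σx)² = 6·287 − 39² = 1722 − 1521 = 201
S_yy = nΣy² − (Σy)² = 6·1423 − 91² = 8538 − 8281 = 257
r = S_xy / √(S_xx·S_yy) = 219 / √(201·257) = 219 / √51657 = 219 / 227.2818 = 0.9636

0.9636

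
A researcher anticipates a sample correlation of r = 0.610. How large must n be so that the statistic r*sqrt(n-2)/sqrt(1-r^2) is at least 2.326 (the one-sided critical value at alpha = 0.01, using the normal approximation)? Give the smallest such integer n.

12

Need r·√(n−2)/√(1−r²) ≥ 2.326
√(n−2) ≥ 2.326·√(1−0.372100) / 0.610 = 2.326·0.792401 / 0.610 = 3.0215
n−2 ≥ 9.1295  ⇒  n ≥ 11.1295
Smallest integer n = 12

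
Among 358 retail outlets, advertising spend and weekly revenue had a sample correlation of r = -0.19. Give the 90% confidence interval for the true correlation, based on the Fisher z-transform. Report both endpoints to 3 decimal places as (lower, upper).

(-0.273, -0.105)

z_r = atanh(-0.19) = -0.192337;  SE = 1/√(n−3) = 1/√355 = 0.053074
z-limits: -0.192337 ± 1.645·0.053074 = -0.192337 ± 0.087307 = [-0.279644, -0.105030]
ρ-limits: (tanh -0.279644, tanh -0.105030) = (-0.273, -0.105)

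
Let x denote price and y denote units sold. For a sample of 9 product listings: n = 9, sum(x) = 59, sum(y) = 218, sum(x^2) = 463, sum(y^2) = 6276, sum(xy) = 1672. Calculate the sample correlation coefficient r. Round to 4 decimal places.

0.8817

S_xy = nΣxy − ΣxΣy = 9·1672 − 59·218 = 15048 − 12862 = 2186
S_xx = nΣx² − (Σx)² = 9·463 − 59² = 4167 − 3481 = 686
S_yy = nΣy² − (Σy)² = 9·6276 − 218² = 56484 − 47524 = 8960
r = S_xy / √(S_xx·S_yy) = 2186 / √(686·8960) = 2186 / √6146560 = 2186 / 2479.2257 = 0.8817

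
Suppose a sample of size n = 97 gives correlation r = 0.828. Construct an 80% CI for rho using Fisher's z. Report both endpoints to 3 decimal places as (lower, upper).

Fisher z: z_r = atanh(r) = ½·ln((1+0.828)/(1−0.828)) = 1.181742
SE(z) = 1/√(n−3) = 1/√94 = 0.103142
80% ⇒ z* = 1.282; margin = 1.282·0.103142 = 0.132228
CI on z-scale: (1.049514, 1.313970)
Back-transform: tanh(1.049514) = 0.781617, tanh(1.313970) = 0.865276

(0.782, 0.865)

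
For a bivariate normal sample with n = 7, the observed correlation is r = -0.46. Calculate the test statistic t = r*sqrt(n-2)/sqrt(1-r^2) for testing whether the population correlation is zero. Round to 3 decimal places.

1 − r² = 1 − 0.2116 = 0.7884;  √(1−r²) = 0.887919
√(n−2) = √5 = 2.236068
t = r·√(n−2)/√(1−r²) = -0.46 · 2.236068 / 0.887919 = -1.158

-1.158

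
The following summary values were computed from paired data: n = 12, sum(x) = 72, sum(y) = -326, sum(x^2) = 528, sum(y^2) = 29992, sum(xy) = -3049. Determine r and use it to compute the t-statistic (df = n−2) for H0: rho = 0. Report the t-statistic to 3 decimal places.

S_xy = nΣxy − ΣxΣy = 12·(-3049) − 72·(-326) = -36588 − (-23472) = -13116
S_xx = nΣx² − (Σx)² = 12·528 − 72² = 6336 − 5184 = 1152
S_yy = nΣy² − (Σy)² = 12·29992 − (-326)² = 359904 − 106276 = 253628
r = S_xy / √(S_xx·S_yy) = -13116 / √(1152·253628) = -13116 / √292179456 = -13116 / 17093.2576 = -0.7673
t = r·√(n−2)/√(1−r²) = -0.7673·√10 / √(1−0.588749) = -2.426416 / 0.641289 = -3.784

-3.784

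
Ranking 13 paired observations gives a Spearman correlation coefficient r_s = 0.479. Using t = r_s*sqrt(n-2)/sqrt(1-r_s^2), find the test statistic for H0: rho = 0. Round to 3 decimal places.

1.810

1 − r_s² = 1 − 0.229441 = 0.770559;  √(1−r_s²) = 0.877815
√(n−2) = √11 = 3.316625
t = r_s·√(n−2)/√(1−r_s²) = 0.479 · 3.316625 / 0.877815 = 1.810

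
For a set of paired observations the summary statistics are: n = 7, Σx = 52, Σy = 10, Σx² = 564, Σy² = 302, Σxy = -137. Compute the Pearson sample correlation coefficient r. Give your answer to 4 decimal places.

S_xy = nΣxy − ΣxΣy = 7·(-137) − 52·10 = -959 − 520 = -1479
S_xx = nΣx² − (Σx)² = 7·564 − 52² = 3948 − 2704 = 1244
S_yy = nΣy² − (Σy)² = 7·302 − 10² = 2114 − 100 = 2014
r = S_xy / √(S_xx·S_yy) = -1479 / √(1244·2014) = -1479 / √2505416 = -1479 / 1582.8506 = -0.9344

-0.9344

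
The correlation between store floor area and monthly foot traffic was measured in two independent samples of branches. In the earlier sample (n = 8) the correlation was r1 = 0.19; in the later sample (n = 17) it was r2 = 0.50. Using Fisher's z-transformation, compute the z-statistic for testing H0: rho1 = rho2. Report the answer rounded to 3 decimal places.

z1 = atanh(0.19) = 0.192337,  z2 = atanh(0.50) = 0.549306
SE = √(1/(n1−3) + 1/(n2−3)) = √(1/5 + 1/14) = √(0.2000000 + 0.0714286) = √0.2714286 = 0.520988
z = (z1 − z2)/SE = (0.192337 − 0.549306) / 0.520988 = -0.356969 / 0.520988 = -0.685

-0.685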